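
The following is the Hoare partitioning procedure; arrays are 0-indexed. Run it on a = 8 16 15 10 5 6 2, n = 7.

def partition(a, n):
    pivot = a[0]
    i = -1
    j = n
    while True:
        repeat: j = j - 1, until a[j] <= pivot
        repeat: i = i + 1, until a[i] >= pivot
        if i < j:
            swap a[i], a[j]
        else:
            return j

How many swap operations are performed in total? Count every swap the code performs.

pivot = a[0] = 8; i = -1, j = 7
j→6 (a[6]=2≤8), i→0 (a[0]=8≥8); i<j, swap → 2 16 15 10 5 6 8
j→5 (a[5]=6≤8), i→1 (a[1]=16≥8); i<j, swap → 2 6 15 10 5 16 8
j→4 (a[4]=5≤8), i→2 (a[2]=15≥8); i<j, swap → 2 6 5 10 15 16 8
j→2, i→3; i≥j, return j=2. a = 2 6 5 10 15 16 8

3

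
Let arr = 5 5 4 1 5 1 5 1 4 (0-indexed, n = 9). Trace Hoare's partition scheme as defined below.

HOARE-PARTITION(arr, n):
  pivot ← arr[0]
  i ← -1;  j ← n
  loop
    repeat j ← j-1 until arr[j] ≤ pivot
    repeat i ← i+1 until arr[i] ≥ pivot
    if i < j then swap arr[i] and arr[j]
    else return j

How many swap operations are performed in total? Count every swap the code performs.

pivot=5
j stops at 8 (4), i stops at 0 (5); swap ⇒ 4 5 4 1 5 1 5 1 5
j stops at 7 (1), i stops at 1 (5); swap ⇒ 4 1 4 1 5 1 5 5 5
j stops at 6 (5), i stops at 4 (5); swap ⇒ 4 1 4 1 5 1 5 5 5
j stops at 5, i stops at 6; i≥j ⇒ return 5. arr=4 1 4 1 5 1 5 5 5

3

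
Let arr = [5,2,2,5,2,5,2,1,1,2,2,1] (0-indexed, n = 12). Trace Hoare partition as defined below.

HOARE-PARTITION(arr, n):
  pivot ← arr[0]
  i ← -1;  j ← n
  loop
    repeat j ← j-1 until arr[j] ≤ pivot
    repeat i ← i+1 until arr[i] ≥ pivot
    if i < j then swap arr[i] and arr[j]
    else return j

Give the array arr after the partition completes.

[1,2,2,2,2,2,2,1,1,5,5,5]

pivot=5
j stops at 11 (1), i stops at 0 (5); swap ⇒ [1,2,2,5,2,5,2,1,1,2,2,5]
j stops at 10 (2), i stops at 3 (5); swap ⇒ [1,2,2,2,2,5,2,1,1,2,5,5]
j stops at 9 (2), i stops at 5 (5); swap ⇒ [1,2,2,2,2,2,2,1,1,5,5,5]
j stops at 8, i stops at 9; i≥j ⇒ return 8. arr=[1,2,2,2,2,2,2,1,1,5,5,5]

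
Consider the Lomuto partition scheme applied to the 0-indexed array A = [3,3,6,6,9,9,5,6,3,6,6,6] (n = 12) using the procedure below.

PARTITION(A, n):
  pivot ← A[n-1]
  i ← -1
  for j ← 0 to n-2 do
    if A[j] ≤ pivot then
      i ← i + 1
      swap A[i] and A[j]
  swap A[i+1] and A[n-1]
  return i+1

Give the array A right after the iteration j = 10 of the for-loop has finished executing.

[3,3,6,6,5,6,3,6,6,9,9,6]

pivot=6, i=-1
j=0: 3≤6, i=0, swap(0,0) ⇒ [3,3,6,6,9,9,5,6,3,6,6,6]
j=1: 3≤6, i=1, swap(1,1) ⇒ [3,3,6,6,9,9,5,6,3,6,6,6]
j=2: 6≤6, i=2, swap(2,2) ⇒ [3,3,6,6,9,9,5,6,3,6,6,6]
j=3: 6≤6, i=3, swap(3,3) ⇒ [3,3,6,6,9,9,5,6,3,6,6,6]
j=4: 9>6, skip
j=5: 9>6, skip
j=6: 5≤6, i=4, swap(4,6) ⇒ [3,3,6,6,5,9,9,6,3,6,6,6]
j=7: 6≤6, i=5, swap(5,7) ⇒ [3,3,6,6,5,6,9,9,3,6,6,6]
j=8: 3≤6, i=6, swap(6,8) ⇒ [3,3,6,6,5,6,3,9,9,6,6,6]
j=9: 6≤6, i=7, swap(7,9) ⇒ [3,3,6,6,5,6,3,6,9,9,6,6]
j=10: 6≤6, i=8, swap(8,10) ⇒ [3,3,6,6,5,6,3,6,6,9,9,6]
(after j=10) A = [3,3,6,6,5,6,3,6,6,9,9,6]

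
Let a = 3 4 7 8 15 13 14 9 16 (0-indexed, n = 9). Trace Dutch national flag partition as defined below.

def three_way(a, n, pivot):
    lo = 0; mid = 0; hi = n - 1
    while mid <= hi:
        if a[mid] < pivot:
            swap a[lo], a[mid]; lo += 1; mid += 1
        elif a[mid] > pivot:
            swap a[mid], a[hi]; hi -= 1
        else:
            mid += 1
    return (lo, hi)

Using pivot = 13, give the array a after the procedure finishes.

3 4 7 8 9 13 14 16 15

pivot = 13; lo=0, mid=0, hi=8
a[mid]=3<13: swap a[0],a[0]; lo=1,mid=1 → 3 4 7 8 15 13 14 9 16
a[mid]=4<13: swap a[1],a[1]; lo=2,mid=2 → 3 4 7 8 15 13 14 9 16
a[mid]=7<13: swap a[2],a[2]; lo=3,mid=3 → 3 4 7 8 15 13 14 9 16
a[mid]=8<13: swap a[3],a[3]; lo=4,mid=4 → 3 4 7 8 15 13 14 9 16
a[mid]=15>13: swap a[4],a[8]; hi=7 → 3 4 7 8 16 13 14 9 15
a[mid]=16>13: swap a[4],a[7]; hi=6 → 3 4 7 8 9 13 14 16 15
a[mid]=9<13: swap a[4],a[4]; lo=5,mid=5 → 3 4 7 8 9 13 14 16 15
a[mid]=13=13: mid=6
a[mid]=14>13: swap a[6],a[6]; hi=5 → 3 4 7 8 9 13 14 16 15
end: lo=5, hi=5; a = 3 4 7 8 9 13 14 16 15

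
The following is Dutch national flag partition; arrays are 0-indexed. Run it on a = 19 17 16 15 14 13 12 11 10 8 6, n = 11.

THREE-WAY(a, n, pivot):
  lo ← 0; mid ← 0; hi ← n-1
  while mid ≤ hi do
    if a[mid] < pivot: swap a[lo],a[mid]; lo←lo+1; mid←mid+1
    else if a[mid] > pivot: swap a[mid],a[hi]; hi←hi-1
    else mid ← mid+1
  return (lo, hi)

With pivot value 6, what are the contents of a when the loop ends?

6 16 15 14 13 12 11 10 8 17 19

pivot = 6; lo=0, mid=0, hi=10
a[mid]=19>6: swap a[0],a[10]; hi=9 → 6 17 16 15 14 13 12 11 10 8 19
a[mid]=6=6: mid=1
a[mid]=17>6: swap a[1],a[9]; hi=8 → 6 8 16 15 14 13 12 11 10 17 19
a[mid]=8>6: swap a[1],a[8]; hi=7 → 6 10 16 15 14 13 12 11 8 17 19
a[mid]=10>6: swap a[1],a[7]; hi=6 → 6 11 16 15 14 13 12 10 8 17 19
a[mid]=11>6: swap a[1],a[6]; hi=5 → 6 12 16 15 14 13 11 10 8 17 19
a[mid]=12>6: swap a[1],a[5]; hi=4 → 6 13 16 15 14 12 11 10 8 17 19
a[mid]=13>6: swap a[1],a[4]; hi=3 → 6 14 16 15 13 12 11 10 8 17 19
a[mid]=14>6: swap a[1],a[3]; hi=2 → 6 15 16 14 13 12 11 10 8 17 19
a[mid]=15>6: swap a[1],a[2]; hi=1 → 6 16 15 14 13 12 11 10 8 17 19
a[mid]=16>6: swap a[1],a[1]; hi=0 → 6 16 15 14 13 12 11 10 8 17 19
end: lo=0, hi=0; a = 6 16 15 14 13 12 11 10 8 17 19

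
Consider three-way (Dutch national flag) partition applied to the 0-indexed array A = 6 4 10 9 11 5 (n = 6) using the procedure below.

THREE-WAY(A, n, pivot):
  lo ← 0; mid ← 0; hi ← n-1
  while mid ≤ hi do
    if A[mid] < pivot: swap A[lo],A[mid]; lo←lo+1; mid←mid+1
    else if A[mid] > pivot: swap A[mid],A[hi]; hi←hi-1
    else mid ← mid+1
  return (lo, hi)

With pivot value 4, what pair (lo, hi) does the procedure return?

(0, 0)

pivot = 4; lo=0, mid=0, hi=5
A[mid]=6>4: swap A[0],A[5]; hi=4 → 5 4 10 9 11 6
A[mid]=5>4: swap A[0],A[4]; hi=3 → 11 4 10 9 5 6
A[mid]=11>4: swap A[0],A[3]; hi=2 → 9 4 10 11 5 6
A[mid]=9>4: swap A[0],A[2]; hi=1 → 10 4 9 11 5 6
A[mid]=10>4: swap A[0],A[1]; hi=0 → 4 10 9 11 5 6
A[mid]=4=4: mid=1
end: lo=0, hi=0; A = 4 10 9 11 5 6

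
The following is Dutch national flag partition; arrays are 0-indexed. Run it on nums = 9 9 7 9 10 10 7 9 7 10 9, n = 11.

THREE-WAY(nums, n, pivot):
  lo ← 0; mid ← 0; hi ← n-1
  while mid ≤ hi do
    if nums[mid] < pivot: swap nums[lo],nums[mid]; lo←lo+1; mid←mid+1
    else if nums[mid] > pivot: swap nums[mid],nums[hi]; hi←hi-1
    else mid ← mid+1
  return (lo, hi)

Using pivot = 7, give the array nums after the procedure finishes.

pivot = 7; lo=0, mid=0, hi=10
nums[mid]=9>7: swap nums[0],nums[10]; hi=9 → 9 9 7 9 10 10 7 9 7 10 9
nums[mid]=9>7: swap nums[0],nums[9]; hi=8 → 10 9 7 9 10 10 7 9 7 9 9
nums[mid]=10>7: swap nums[0],nums[8]; hi=7 → 7 9 7 9 10 10 7 9 10 9 9
nums[mid]=7=7: mid=1
nums[mid]=9>7: swap nums[1],nums[7]; hi=6 → 7 9 7 9 10 10 7 9 10 9 9
nums[mid]=9>7: swap nums[1],nums[6]; hi=5 → 7 7 7 9 10 10 9 9 10 9 9
nums[mid]=7=7: mid=2
nums[mid]=7=7: mid=3
nums[mid]=9>7: swap nums[3],nums[5]; hi=4 → 7 7 7 10 10 9 9 9 10 9 9
nums[mid]=10>7: swap nums[3],nums[4]; hi=3 → 7 7 7 10 10 9 9 9 10 9 9
nums[mid]=10>7: swap nums[3],nums[3]; hi=2 → 7 7 7 10 10 9 9 9 10 9 9
end: lo=0, hi=2; nums = 7 7 7 10 10 9 9 9 10 9 9

7 7 7 10 10 9 9 9 10 9 9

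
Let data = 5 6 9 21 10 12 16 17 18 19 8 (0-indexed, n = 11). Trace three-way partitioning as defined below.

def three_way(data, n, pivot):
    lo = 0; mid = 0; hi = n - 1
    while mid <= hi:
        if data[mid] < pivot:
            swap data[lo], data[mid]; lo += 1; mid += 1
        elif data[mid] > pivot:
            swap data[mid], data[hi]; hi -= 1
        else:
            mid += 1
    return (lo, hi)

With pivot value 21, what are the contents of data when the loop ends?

lo=0 mid=0 hi=10
5<21: swap(0,0), lo=1 mid=1 ⇒ 5 6 9 21 10 12 16 17 18 19 8
6<21: swap(1,1), lo=2 mid=2 ⇒ 5 6 9 21 10 12 16 17 18 19 8
9<21: swap(2,2), lo=3 mid=3 ⇒ 5 6 9 21 10 12 16 17 18 19 8
21=21: mid=4
10<21: swap(3,4), lo=4 mid=5 ⇒ 5 6 9 10 21 12 16 17 18 19 8
12<21: swap(4,5), lo=5 mid=6 ⇒ 5 6 9 10 12 21 16 17 18 19 8
16<21: swap(5,6), lo=6 mid=7 ⇒ 5 6 9 10 12 16 21 17 18 19 8
17<21: swap(6,7), lo=7 mid=8 ⇒ 5 6 9 10 12 16 17 21 18 19 8
18<21: swap(7,8), lo=8 mid=9 ⇒ 5 6 9 10 12 16 17 18 21 19 8
19<21: swap(8,9), lo=9 mid=10 ⇒ 5 6 9 10 12 16 17 18 19 21 8
8<21: swap(9,10), lo=10 mid=11 ⇒ 5 6 9 10 12 16 17 18 19 8 21
done. lo=10 hi=10; data=5 6 9 10 12 16 17 18 19 8 21

5 6 9 10 12 16 17 18 19 8 21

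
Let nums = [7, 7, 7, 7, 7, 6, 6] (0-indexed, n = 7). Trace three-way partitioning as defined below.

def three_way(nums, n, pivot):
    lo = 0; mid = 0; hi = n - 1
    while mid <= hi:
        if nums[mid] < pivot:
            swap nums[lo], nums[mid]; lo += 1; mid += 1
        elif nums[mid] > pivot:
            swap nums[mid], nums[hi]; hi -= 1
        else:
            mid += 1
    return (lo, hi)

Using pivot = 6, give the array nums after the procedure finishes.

pivot = 6; lo=0, mid=0, hi=6
nums[mid]=7>6: swap nums[0],nums[6]; hi=5 → [6, 7, 7, 7, 7, 6, 7]
nums[mid]=6=6: mid=1
nums[mid]=7>6: swap nums[1],nums[5]; hi=4 → [6, 6, 7, 7, 7, 7, 7]
nums[mid]=6=6: mid=2
nums[mid]=7>6: swap nums[2],nums[4]; hi=3 → [6, 6, 7, 7, 7, 7, 7]
nums[mid]=7>6: swap nums[2],nums[3]; hi=2 → [6, 6, 7, 7, 7, 7, 7]
nums[mid]=7>6: swap nums[2],nums[2]; hi=1 → [6, 6, 7, 7, 7, 7, 7]
end: lo=0, hi=1; nums = [6, 6, 7, 7, 7, 7, 7]

[6, 6, 7, 7, 7, 7, 7]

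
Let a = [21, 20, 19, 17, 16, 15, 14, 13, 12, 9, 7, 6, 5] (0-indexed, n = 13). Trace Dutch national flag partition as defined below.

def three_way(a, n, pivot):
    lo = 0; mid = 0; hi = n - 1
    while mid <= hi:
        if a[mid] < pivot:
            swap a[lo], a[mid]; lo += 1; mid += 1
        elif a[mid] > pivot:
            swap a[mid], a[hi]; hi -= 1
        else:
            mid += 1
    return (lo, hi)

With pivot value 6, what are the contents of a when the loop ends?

[5, 6, 17, 16, 15, 14, 13, 12, 9, 7, 19, 20, 21]

lo=0 mid=0 hi=12
21>6: swap(0,12), hi=11 ⇒ [5, 20, 19, 17, 16, 15, 14, 13, 12, 9, 7, 6, 21]
5<6: swap(0,0), lo=1 mid=1 ⇒ [5, 20, 19, 17, 16, 15, 14, 13, 12, 9, 7, 6, 21]
20>6: swap(1,11), hi=10 ⇒ [5, 6, 19, 17, 16, 15, 14, 13, 12, 9, 7, 20, 21]
6=6: mid=2
19>6: swap(2,10), hi=9 ⇒ [5, 6, 7, 17, 16, 15, 14, 13, 12, 9, 19, 20, 21]
7>6: swap(2,9), hi=8 ⇒ [5, 6, 9, 17, 16, 15, 14, 13, 12, 7, 19, 20, 21]
9>6: swap(2,8), hi=7 ⇒ [5, 6, 12, 17, 16, 15, 14, 13, 9, 7, 19, 20, 21]
12>6: swap(2,7), hi=6 ⇒ [5, 6, 13, 17, 16, 15, 14, 12, 9, 7, 19, 20, 21]
13>6: swap(2,6), hi=5 ⇒ [5, 6, 14, 17, 16, 15, 13, 12, 9, 7, 19, 20, 21]
14>6: swap(2,5), hi=4 ⇒ [5, 6, 15, 17, 16, 14, 13, 12, 9, 7, 19, 20, 21]
15>6: swap(2,4), hi=3 ⇒ [5, 6, 16, 17, 15, 14, 13, 12, 9, 7, 19, 20, 21]
16>6: swap(2,3), hi=2 ⇒ [5, 6, 17, 16, 15, 14, 13, 12, 9, 7, 19, 20, 21]
17>6: swap(2,2), hi=1 ⇒ [5, 6, 17, 16, 15, 14, 13, 12, 9, 7, 19, 20, 21]
done. lo=1 hi=1; a=[5, 6, 17, 16, 15, 14, 13, 12, 9, 7, 19, 20, 21]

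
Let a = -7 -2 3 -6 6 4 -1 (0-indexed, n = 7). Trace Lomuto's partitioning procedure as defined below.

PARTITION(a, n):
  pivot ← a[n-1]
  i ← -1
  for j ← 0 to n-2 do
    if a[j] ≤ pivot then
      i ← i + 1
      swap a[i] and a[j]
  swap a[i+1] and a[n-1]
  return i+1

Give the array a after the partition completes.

-7 -2 -6 -1 6 4 3

pivot = a[6] = -1; i = -1
j=0: a[0]=-7 ≤ -1 → i=0, swap a[0],a[0] (no change) → -7 -2 3 -6 6 4 -1
j=1: a[1]=-2 ≤ -1 → i=1, swap a[1],a[1] (no change) → -7 -2 3 -6 6 4 -1
j=2: a[2]=3 > -1 → no swap
j=3: a[3]=-6 ≤ -1 → i=2, swap a[2],a[3] → -7 -2 -6 3 6 4 -1
j=4: a[4]=6 > -1 → no swap
j=5: a[5]=4 > -1 → no swap
final swap a[3],a[6] → -7 -2 -6 -1 6 4 3; return 3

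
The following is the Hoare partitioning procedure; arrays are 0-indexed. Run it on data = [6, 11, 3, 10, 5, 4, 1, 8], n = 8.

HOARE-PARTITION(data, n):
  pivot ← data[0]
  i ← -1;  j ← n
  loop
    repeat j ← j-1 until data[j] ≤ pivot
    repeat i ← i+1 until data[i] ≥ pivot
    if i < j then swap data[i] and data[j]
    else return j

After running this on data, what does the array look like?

pivot=6
j stops at 6 (1), i stops at 0 (6); swap ⇒ [1, 11, 3, 10, 5, 4, 6, 8]
j stops at 5 (4), i stops at 1 (11); swap ⇒ [1, 4, 3, 10, 5, 11, 6, 8]
j stops at 4 (5), i stops at 3 (10); swap ⇒ [1, 4, 3, 5, 10, 11, 6, 8]
j stops at 3, i stops at 4; i≥j ⇒ return 3. data=[1, 4, 3, 5, 10, 11, 6, 8]

[1, 4, 3, 5, 10, 11, 6, 8]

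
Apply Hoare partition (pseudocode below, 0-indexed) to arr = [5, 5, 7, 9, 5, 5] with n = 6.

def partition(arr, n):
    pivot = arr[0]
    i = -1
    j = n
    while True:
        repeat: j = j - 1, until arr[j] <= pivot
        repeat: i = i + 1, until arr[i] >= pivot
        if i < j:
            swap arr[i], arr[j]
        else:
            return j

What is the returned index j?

pivot = arr[0] = 5; i = -1, j = 6
j→5 (arr[5]=5≤5), i→0 (arr[0]=5≥5); i<j, swap → [5, 5, 7, 9, 5, 5]
j→4 (arr[4]=5≤5), i→1 (arr[1]=5≥5); i<j, swap → [5, 5, 7, 9, 5, 5]
j→1, i→2; i≥j, return j=1. arr = [5, 5, 7, 9, 5, 5]

1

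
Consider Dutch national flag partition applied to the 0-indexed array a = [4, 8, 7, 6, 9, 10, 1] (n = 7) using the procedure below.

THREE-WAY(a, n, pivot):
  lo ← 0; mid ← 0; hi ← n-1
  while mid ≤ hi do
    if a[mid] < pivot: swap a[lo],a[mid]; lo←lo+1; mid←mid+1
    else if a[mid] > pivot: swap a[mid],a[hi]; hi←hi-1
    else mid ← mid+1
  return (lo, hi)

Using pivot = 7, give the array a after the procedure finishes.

pivot = 7; lo=0, mid=0, hi=6
a[mid]=4<7: swap a[0],a[0]; lo=1,mid=1 → [4, 8, 7, 6, 9, 10, 1]
a[mid]=8>7: swap a[1],a[6]; hi=5 → [4, 1, 7, 6, 9, 10, 8]
a[mid]=1<7: swap a[1],a[1]; lo=2,mid=2 → [4, 1, 7, 6, 9, 10, 8]
a[mid]=7=7: mid=3
a[mid]=6<7: swap a[2],a[3]; lo=3,mid=4 → [4, 1, 6, 7, 9, 10, 8]
a[mid]=9>7: swap a[4],a[5]; hi=4 → [4, 1, 6, 7, 10, 9, 8]
a[mid]=10>7: swap a[4],a[4]; hi=3 → [4, 1, 6, 7, 10, 9, 8]
end: lo=3, hi=3; a = [4, 1, 6, 7, 10, 9, 8]

[4, 1, 6, 7, 10, 9, 8]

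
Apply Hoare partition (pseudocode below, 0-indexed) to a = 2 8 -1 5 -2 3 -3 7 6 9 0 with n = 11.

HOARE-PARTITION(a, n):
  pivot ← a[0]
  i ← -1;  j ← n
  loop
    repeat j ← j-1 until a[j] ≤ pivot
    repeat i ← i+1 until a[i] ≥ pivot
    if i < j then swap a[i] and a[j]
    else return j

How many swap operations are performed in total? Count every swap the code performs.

3

pivot=2
j stops at 10 (0), i stops at 0 (2); swap ⇒ 0 8 -1 5 -2 3 -3 7 6 9 2
j stops at 6 (-3), i stops at 1 (8); swap ⇒ 0 -3 -1 5 -2 3 8 7 6 9 2
j stops at 4 (-2), i stops at 3 (5); swap ⇒ 0 -3 -1 -2 5 3 8 7 6 9 2
j stops at 3, i stops at 4; i≥j ⇒ return 3. a=0 -3 -1 -2 5 3 8 7 6 9 2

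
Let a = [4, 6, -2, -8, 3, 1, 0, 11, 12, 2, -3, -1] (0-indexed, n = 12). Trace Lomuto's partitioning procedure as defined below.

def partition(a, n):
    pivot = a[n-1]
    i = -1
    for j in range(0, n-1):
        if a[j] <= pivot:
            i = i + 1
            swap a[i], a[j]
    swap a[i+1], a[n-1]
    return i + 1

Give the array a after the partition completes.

pivot = a[11] = -1; i = -1
j=0: a[0]=4 > -1 → no swap
j=1: a[1]=6 > -1 → no swap
j=2: a[2]=-2 ≤ -1 → i=0, swap a[0],a[2] → [-2, 6, 4, -8, 3, 1, 0, 11, 12, 2, -3, -1]
j=3: a[3]=-8 ≤ -1 → i=1, swap a[1],a[3] → [-2, -8, 4, 6, 3, 1, 0, 11, 12, 2, -3, -1]
j=4: a[4]=3 > -1 → no swap
j=5: a[5]=1 > -1 → no swap
j=6: a[6]=0 > -1 → no swap
j=7: a[7]=11 > -1 → no swap
j=8: a[8]=12 > -1 → no swap
j=9: a[9]=2 > -1 → no swap
j=10: a[10]=-3 ≤ -1 → i=2, swap a[2],a[10] → [-2, -8, -3, 6, 3, 1, 0, 11, 12, 2, 4, -1]
final swap a[3],a[11] → [-2, -8, -3, -1, 3, 1, 0, 11, 12, 2, 4, 6]; return 3

[-2, -8, -3, -1, 3, 1, 0, 11, 12, 2, 4, 6]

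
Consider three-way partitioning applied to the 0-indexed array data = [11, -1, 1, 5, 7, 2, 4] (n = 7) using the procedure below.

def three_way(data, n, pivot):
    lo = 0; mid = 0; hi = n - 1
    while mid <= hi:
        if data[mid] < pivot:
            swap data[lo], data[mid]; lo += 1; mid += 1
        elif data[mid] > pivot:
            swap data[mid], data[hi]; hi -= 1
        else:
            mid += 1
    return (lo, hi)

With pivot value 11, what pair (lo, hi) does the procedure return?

pivot = 11; lo=0, mid=0, hi=6
data[mid]=11=11: mid=1
data[mid]=-1<11: swap data[0],data[1]; lo=1,mid=2 → [-1, 11, 1, 5, 7, 2, 4]
data[mid]=1<11: swap data[1],data[2]; lo=2,mid=3 → [-1, 1, 11, 5, 7, 2, 4]
data[mid]=5<11: swap data[2],data[3]; lo=3,mid=4 → [-1, 1, 5, 11, 7, 2, 4]
data[mid]=7<11: swap data[3],data[4]; lo=4,mid=5 → [-1, 1, 5, 7, 11, 2, 4]
data[mid]=2<11: swap data[4],data[5]; lo=5,mid=6 → [-1, 1, 5, 7, 2, 11, 4]
data[mid]=4<11: swap data[5],data[6]; lo=6,mid=7 → [-1, 1, 5, 7, 2, 4, 11]
end: lo=6, hi=6; data = [-1, 1, 5, 7, 2, 4, 11]

(6, 6)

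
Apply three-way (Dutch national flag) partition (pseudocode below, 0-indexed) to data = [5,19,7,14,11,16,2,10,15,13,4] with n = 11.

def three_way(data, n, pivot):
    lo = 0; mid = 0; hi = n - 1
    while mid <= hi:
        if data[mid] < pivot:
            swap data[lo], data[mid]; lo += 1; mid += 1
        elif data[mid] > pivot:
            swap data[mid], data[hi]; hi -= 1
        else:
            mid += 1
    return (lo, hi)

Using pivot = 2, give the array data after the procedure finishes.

[2,7,14,11,16,19,10,15,13,4,5]

pivot = 2; lo=0, mid=0, hi=10
data[mid]=5>2: swap data[0],data[10]; hi=9 → [4,19,7,14,11,16,2,10,15,13,5]
data[mid]=4>2: swap data[0],data[9]; hi=8 → [13,19,7,14,11,16,2,10,15,4,5]
data[mid]=13>2: swap data[0],data[8]; hi=7 → [15,19,7,14,11,16,2,10,13,4,5]
data[mid]=15>2: swap data[0],data[7]; hi=6 → [10,19,7,14,11,16,2,15,13,4,5]
data[mid]=10>2: swap data[0],data[6]; hi=5 → [2,19,7,14,11,16,10,15,13,4,5]
data[mid]=2=2: mid=1
data[mid]=19>2: swap data[1],data[5]; hi=4 → [2,16,7,14,11,19,10,15,13,4,5]
data[mid]=16>2: swap data[1],data[4]; hi=3 → [2,11,7,14,16,19,10,15,13,4,5]
data[mid]=11>2: swap data[1],data[3]; hi=2 → [2,14,7,11,16,19,10,15,13,4,5]
data[mid]=14>2: swap data[1],data[2]; hi=1 → [2,7,14,11,16,19,10,15,13,4,5]
data[mid]=7>2: swap data[1],data[1]; hi=0 → [2,7,14,11,16,19,10,15,13,4,5]
end: lo=0, hi=0; data = [2,7,14,11,16,19,10,15,13,4,5]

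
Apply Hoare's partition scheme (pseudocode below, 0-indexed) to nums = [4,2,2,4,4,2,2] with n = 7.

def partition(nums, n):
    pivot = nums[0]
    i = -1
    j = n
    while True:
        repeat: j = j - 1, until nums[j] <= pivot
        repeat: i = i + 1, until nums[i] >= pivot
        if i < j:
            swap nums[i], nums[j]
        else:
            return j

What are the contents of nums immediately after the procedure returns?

pivot=4
j stops at 6 (2), i stops at 0 (4); swap ⇒ [2,2,2,4,4,2,4]
j stops at 5 (2), i stops at 3 (4); swap ⇒ [2,2,2,2,4,4,4]
j stops at 4, i stops at 4; i≥j ⇒ return 4. nums=[2,2,2,2,4,4,4]

[2,2,2,2,4,4,4]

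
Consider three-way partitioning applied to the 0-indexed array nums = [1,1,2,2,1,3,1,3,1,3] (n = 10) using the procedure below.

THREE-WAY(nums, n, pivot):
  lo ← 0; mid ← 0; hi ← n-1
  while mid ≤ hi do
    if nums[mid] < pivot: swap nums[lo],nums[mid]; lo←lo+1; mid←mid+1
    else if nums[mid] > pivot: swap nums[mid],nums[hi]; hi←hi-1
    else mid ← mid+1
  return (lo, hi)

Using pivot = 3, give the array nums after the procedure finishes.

[1,1,2,2,1,1,1,3,3,3]

pivot = 3; lo=0, mid=0, hi=9
nums[mid]=1<3: swap nums[0],nums[0]; lo=1,mid=1 → [1,1,2,2,1,3,1,3,1,3]
nums[mid]=1<3: swap nums[1],nums[1]; lo=2,mid=2 → [1,1,2,2,1,3,1,3,1,3]
nums[mid]=2<3: swap nums[2],nums[2]; lo=3,mid=3 → [1,1,2,2,1,3,1,3,1,3]
nums[mid]=2<3: swap nums[3],nums[3]; lo=4,mid=4 → [1,1,2,2,1,3,1,3,1,3]
nums[mid]=1<3: swap nums[4],nums[4]; lo=5,mid=5 → [1,1,2,2,1,3,1,3,1,3]
nums[mid]=3=3: mid=6
nums[mid]=1<3: swap nums[5],nums[6]; lo=6,mid=7 → [1,1,2,2,1,1,3,3,1,3]
nums[mid]=3=3: mid=8
nums[mid]=1<3: swap nums[6],nums[8]; lo=7,mid=9 → [1,1,2,2,1,1,1,3,3,3]
nums[mid]=3=3: mid=10
end: lo=7, hi=9; nums = [1,1,2,2,1,1,1,3,3,3]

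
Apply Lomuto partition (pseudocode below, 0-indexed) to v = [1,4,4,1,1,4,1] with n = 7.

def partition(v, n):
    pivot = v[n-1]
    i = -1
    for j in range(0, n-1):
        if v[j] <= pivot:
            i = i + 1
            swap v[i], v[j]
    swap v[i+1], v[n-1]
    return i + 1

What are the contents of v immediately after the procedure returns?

[1,1,1,1,4,4,4]

pivot=1, i=-1
j=0: 1≤1, i=0, swap(0,0) ⇒ [1,4,4,1,1,4,1]
j=1: 4>1, skip
j=2: 4>1, skip
j=3: 1≤1, i=1, swap(1,3) ⇒ [1,1,4,4,1,4,1]
j=4: 1≤1, i=2, swap(2,4) ⇒ [1,1,1,4,4,4,1]
j=5: 4>1, skip
swap(3,6) ⇒ [1,1,1,1,4,4,4]; return 3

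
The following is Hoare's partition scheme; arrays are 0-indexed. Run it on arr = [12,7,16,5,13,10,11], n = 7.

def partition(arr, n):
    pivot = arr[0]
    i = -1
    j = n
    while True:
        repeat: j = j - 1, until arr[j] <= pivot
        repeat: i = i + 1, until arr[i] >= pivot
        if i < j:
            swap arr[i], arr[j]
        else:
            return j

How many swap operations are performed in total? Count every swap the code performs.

2

pivot = arr[0] = 12; i = -1, j = 7
j→6 (arr[6]=11≤12), i→0 (arr[0]=12≥12); i<j, swap → [11,7,16,5,13,10,12]
j→5 (arr[5]=10≤12), i→2 (arr[2]=16≥12); i<j, swap → [11,7,10,5,13,16,12]
j→3, i→4; i≥j, return j=3. arr = [11,7,10,5,13,16,12]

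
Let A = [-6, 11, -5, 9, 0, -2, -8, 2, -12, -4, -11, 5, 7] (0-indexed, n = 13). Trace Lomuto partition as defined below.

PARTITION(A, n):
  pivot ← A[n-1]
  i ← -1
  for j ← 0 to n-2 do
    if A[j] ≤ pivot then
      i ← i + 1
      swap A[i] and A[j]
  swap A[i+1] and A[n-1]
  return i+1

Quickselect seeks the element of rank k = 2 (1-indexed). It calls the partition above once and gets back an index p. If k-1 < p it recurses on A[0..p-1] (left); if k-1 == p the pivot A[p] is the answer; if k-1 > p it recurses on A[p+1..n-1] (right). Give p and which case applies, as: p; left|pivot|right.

10; left

pivot=7, i=-1
j=0: -6≤7, i=0, swap(0,0) ⇒ [-6, 11, -5, 9, 0, -2, -8, 2, -12, -4, -11, 5, 7]
j=1: 11>7, skip
j=2: -5≤7, i=1, swap(1,2) ⇒ [-6, -5, 11, 9, 0, -2, -8, 2, -12, -4, -11, 5, 7]
j=3: 9>7, skip
j=4: 0≤7, i=2, swap(2,4) ⇒ [-6, -5, 0, 9, 11, -2, -8, 2, -12, -4, -11, 5, 7]
j=5: -2≤7, i=3, swap(3,5) ⇒ [-6, -5, 0, -2, 11, 9, -8, 2, -12, -4, -11, 5, 7]
j=6: -8≤7, i=4, swap(4,6) ⇒ [-6, -5, 0, -2, -8, 9, 11, 2, -12, -4, -11, 5, 7]
j=7: 2≤7, i=5, swap(5,7) ⇒ [-6, -5, 0, -2, -8, 2, 11, 9, -12, -4, -11, 5, 7]
j=8: -12≤7, i=6, swap(6,8) ⇒ [-6, -5, 0, -2, -8, 2, -12, 9, 11, -4, -11, 5, 7]
j=9: -4≤7, i=7, swap(7,9) ⇒ [-6, -5, 0, -2, -8, 2, -12, -4, 11, 9, -11, 5, 7]
j=10: -11≤7, i=8, swap(8,10) ⇒ [-6, -5, 0, -2, -8, 2, -12, -4, -11, 9, 11, 5, 7]
j=11: 5≤7, i=9, swap(9,11) ⇒ [-6, -5, 0, -2, -8, 2, -12, -4, -11, 5, 11, 9, 7]
swap(10,12) ⇒ [-6, -5, 0, -2, -8, 2, -12, -4, -11, 5, 7, 9, 11]; return 10
p = 10; k-1 = 1 < 10 ⇒ left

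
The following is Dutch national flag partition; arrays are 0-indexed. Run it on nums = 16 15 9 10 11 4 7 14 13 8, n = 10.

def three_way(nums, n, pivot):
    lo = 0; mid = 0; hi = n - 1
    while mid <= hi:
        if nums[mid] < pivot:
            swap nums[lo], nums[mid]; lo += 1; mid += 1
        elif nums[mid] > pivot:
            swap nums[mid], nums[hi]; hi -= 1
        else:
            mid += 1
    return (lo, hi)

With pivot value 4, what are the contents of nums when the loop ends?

4 9 10 11 15 7 14 13 8 16

lo=0 mid=0 hi=9
16>4: swap(0,9), hi=8 ⇒ 8 15 9 10 11 4 7 14 13 16
8>4: swap(0,8), hi=7 ⇒ 13 15 9 10 11 4 7 14 8 16
13>4: swap(0,7), hi=6 ⇒ 14 15 9 10 11 4 7 13 8 16
14>4: swap(0,6), hi=5 ⇒ 7 15 9 10 11 4 14 13 8 16
7>4: swap(0,5), hi=4 ⇒ 4 15 9 10 11 7 14 13 8 16
4=4: mid=1
15>4: swap(1,4), hi=3 ⇒ 4 11 9 10 15 7 14 13 8 16
11>4: swap(1,3), hi=2 ⇒ 4 10 9 11 15 7 14 13 8 16
10>4: swap(1,2), hi=1 ⇒ 4 9 10 11 15 7 14 13 8 16
9>4: swap(1,1), hi=0 ⇒ 4 9 10 11 15 7 14 13 8 16
done. lo=0 hi=0; nums=4 9 10 11 15 7 14 13 8 16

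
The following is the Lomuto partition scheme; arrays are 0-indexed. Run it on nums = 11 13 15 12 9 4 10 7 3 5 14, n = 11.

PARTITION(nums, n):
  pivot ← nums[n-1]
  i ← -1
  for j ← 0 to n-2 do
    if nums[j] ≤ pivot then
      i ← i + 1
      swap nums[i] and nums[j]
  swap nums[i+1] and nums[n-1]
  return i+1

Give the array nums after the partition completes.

11 13 12 9 4 10 7 3 5 14 15

pivot=14, i=-1
j=0: 11≤14, i=0, swap(0,0) ⇒ 11 13 15 12 9 4 10 7 3 5 14
j=1: 13≤14, i=1, swap(1,1) ⇒ 11 13 15 12 9 4 10 7 3 5 14
j=2: 15>14, skip
j=3: 12≤14, i=2, swap(2,3) ⇒ 11 13 12 15 9 4 10 7 3 5 14
j=4: 9≤14, i=3, swap(3,4) ⇒ 11 13 12 9 15 4 10 7 3 5 14
j=5: 4≤14, i=4, swap(4,5) ⇒ 11 13 12 9 4 15 10 7 3 5 14
j=6: 10≤14, i=5, swap(5,6) ⇒ 11 13 12 9 4 10 15 7 3 5 14
j=7: 7≤14, i=6, swap(6,7) ⇒ 11 13 12 9 4 10 7 15 3 5 14
j=8: 3≤14, i=7, swap(7,8) ⇒ 11 13 12 9 4 10 7 3 15 5 14
j=9: 5≤14, i=8, swap(8,9) ⇒ 11 13 12 9 4 10 7 3 5 15 14
swap(9,10) ⇒ 11 13 12 9 4 10 7 3 5 14 15; return 9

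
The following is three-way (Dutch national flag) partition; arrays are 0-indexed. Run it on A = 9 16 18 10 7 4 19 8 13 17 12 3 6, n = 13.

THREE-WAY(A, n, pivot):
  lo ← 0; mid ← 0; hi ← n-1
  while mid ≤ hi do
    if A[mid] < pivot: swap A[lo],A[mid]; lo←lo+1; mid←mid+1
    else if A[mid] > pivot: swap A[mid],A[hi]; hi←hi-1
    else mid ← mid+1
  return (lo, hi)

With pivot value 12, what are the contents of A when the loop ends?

9 6 3 10 7 4 8 12 17 13 19 18 16

lo=0 mid=0 hi=12
9<12: swap(0,0), lo=1 mid=1 ⇒ 9 16 18 10 7 4 19 8 13 17 12 3 6
16>12: swap(1,12), hi=11 ⇒ 9 6 18 10 7 4 19 8 13 17 12 3 16
6<12: swap(1,1), lo=2 mid=2 ⇒ 9 6 18 10 7 4 19 8 13 17 12 3 16
18>12: swap(2,11), hi=10 ⇒ 9 6 3 10 7 4 19 8 13 17 12 18 16
3<12: swap(2,2), lo=3 mid=3 ⇒ 9 6 3 10 7 4 19 8 13 17 12 18 16
10<12: swap(3,3), lo=4 mid=4 ⇒ 9 6 3 10 7 4 19 8 13 17 12 18 16
7<12: swap(4,4), lo=5 mid=5 ⇒ 9 6 3 10 7 4 19 8 13 17 12 18 16
4<12: swap(5,5), lo=6 mid=6 ⇒ 9 6 3 10 7 4 19 8 13 17 12 18 16
19>12: swap(6,10), hi=9 ⇒ 9 6 3 10 7 4 12 8 13 17 19 18 16
12=12: mid=7
8<12: swap(6,7), lo=7 mid=8 ⇒ 9 6 3 10 7 4 8 12 13 17 19 18 16
13>12: swap(8,9), hi=8 ⇒ 9 6 3 10 7 4 8 12 17 13 19 18 16
17>12: swap(8,8), hi=7 ⇒ 9 6 3 10 7 4 8 12 17 13 19 18 16
done. lo=7 hi=7; A=9 6 3 10 7 4 8 12 17 13 19 18 16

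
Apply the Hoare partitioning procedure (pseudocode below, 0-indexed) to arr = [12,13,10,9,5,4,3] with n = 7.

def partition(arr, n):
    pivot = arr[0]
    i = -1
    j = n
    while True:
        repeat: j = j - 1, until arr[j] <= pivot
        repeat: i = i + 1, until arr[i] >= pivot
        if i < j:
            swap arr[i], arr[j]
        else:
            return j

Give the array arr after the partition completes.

pivot=12
j stops at 6 (3), i stops at 0 (12); swap ⇒ [3,13,10,9,5,4,12]
j stops at 5 (4), i stops at 1 (13); swap ⇒ [3,4,10,9,5,13,12]
j stops at 4, i stops at 5; i≥j ⇒ return 4. arr=[3,4,10,9,5,13,12]

[3,4,10,9,5,13,12]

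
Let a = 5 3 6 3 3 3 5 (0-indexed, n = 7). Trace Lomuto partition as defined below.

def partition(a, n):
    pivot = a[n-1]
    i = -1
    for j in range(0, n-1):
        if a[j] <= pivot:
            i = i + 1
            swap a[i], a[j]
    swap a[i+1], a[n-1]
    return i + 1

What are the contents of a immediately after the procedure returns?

pivot=5, i=-1
j=0: 5≤5, i=0, swap(0,0) ⇒ 5 3 6 3 3 3 5
j=1: 3≤5, i=1, swap(1,1) ⇒ 5 3 6 3 3 3 5
j=2: 6>5, skip
j=3: 3≤5, i=2, swap(2,3) ⇒ 5 3 3 6 3 3 5
j=4: 3≤5, i=3, swap(3,4) ⇒ 5 3 3 3 6 3 5
j=5: 3≤5, i=4, swap(4,5) ⇒ 5 3 3 3 3 6 5
swap(5,6) ⇒ 5 3 3 3 3 5 6; return 5

5 3 3 3 3 5 6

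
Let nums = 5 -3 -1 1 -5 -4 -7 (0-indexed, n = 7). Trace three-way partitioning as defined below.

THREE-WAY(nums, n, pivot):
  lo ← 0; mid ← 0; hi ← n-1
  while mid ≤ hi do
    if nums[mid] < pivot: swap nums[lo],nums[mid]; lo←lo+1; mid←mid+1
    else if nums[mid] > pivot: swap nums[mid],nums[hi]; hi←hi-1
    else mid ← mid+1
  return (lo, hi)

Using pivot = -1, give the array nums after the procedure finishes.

-7 -3 -4 -5 -1 1 5

pivot = -1; lo=0, mid=0, hi=6
nums[mid]=5>-1: swap nums[0],nums[6]; hi=5 → -7 -3 -1 1 -5 -4 5
nums[mid]=-7<-1: swap nums[0],nums[0]; lo=1,mid=1 → -7 -3 -1 1 -5 -4 5
nums[mid]=-3<-1: swap nums[1],nums[1]; lo=2,mid=2 → -7 -3 -1 1 -5 -4 5
nums[mid]=-1=-1: mid=3
nums[mid]=1>-1: swap nums[3],nums[5]; hi=4 → -7 -3 -1 -4 -5 1 5
nums[mid]=-4<-1: swap nums[2],nums[3]; lo=3,mid=4 → -7 -3 -4 -1 -5 1 5
nums[mid]=-5<-1: swap nums[3],nums[4]; lo=4,mid=5 → -7 -3 -4 -5 -1 1 5
end: lo=4, hi=4; nums = -7 -3 -4 -5 -1 1 5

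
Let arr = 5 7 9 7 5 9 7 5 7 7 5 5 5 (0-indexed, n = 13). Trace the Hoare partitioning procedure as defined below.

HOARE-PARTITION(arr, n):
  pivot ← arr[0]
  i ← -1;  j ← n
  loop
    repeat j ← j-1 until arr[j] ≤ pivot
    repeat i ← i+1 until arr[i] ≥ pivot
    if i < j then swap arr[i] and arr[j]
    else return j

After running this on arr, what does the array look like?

5 5 5 5 5 9 7 7 7 7 9 7 5

pivot = arr[0] = 5; i = -1, j = 13
j→12 (arr[12]=5≤5), i→0 (arr[0]=5≥5); i<j, swap → 5 7 9 7 5 9 7 5 7 7 5 5 5
j→11 (arr[11]=5≤5), i→1 (arr[1]=7≥5); i<j, swap → 5 5 9 7 5 9 7 5 7 7 5 7 5
j→10 (arr[10]=5≤5), i→2 (arr[2]=9≥5); i<j, swap → 5 5 5 7 5 9 7 5 7 7 9 7 5
j→7 (arr[7]=5≤5), i→3 (arr[3]=7≥5); i<j, swap → 5 5 5 5 5 9 7 7 7 7 9 7 5
j→4, i→4; i≥j, return j=4. arr = 5 5 5 5 5 9 7 7 7 7 9 7 5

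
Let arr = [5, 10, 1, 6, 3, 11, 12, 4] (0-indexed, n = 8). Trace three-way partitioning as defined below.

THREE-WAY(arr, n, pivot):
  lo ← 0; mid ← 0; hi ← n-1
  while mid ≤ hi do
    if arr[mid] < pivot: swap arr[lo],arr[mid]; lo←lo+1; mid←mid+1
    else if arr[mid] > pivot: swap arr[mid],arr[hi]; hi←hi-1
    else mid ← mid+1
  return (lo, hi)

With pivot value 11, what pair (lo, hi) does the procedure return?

(6, 6)

lo=0 mid=0 hi=7
5<11: swap(0,0), lo=1 mid=1 ⇒ [5, 10, 1, 6, 3, 11, 12, 4]
10<11: swap(1,1), lo=2 mid=2 ⇒ [5, 10, 1, 6, 3, 11, 12, 4]
1<11: swap(2,2), lo=3 mid=3 ⇒ [5, 10, 1, 6, 3, 11, 12, 4]
6<11: swap(3,3), lo=4 mid=4 ⇒ [5, 10, 1, 6, 3, 11, 12, 4]
3<11: swap(4,4), lo=5 mid=5 ⇒ [5, 10, 1, 6, 3, 11, 12, 4]
11=11: mid=6
12>11: swap(6,7), hi=6 ⇒ [5, 10, 1, 6, 3, 11, 4, 12]
4<11: swap(5,6), lo=6 mid=7 ⇒ [5, 10, 1, 6, 3, 4, 11, 12]
done. lo=6 hi=6; arr=[5, 10, 1, 6, 3, 4, 11, 12]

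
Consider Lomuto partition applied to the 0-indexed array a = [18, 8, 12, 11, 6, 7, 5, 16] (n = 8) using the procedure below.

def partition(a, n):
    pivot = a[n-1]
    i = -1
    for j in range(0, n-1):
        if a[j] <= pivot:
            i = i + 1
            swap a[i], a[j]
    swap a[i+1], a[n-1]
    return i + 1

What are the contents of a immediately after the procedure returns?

[8, 12, 11, 6, 7, 5, 16, 18]

pivot=16, i=-1
j=0: 18>16, skip
j=1: 8≤16, i=0, swap(0,1) ⇒ [8, 18, 12, 11, 6, 7, 5, 16]
j=2: 12≤16, i=1, swap(1,2) ⇒ [8, 12, 18, 11, 6, 7, 5, 16]
j=3: 11≤16, i=2, swap(2,3) ⇒ [8, 12, 11, 18, 6, 7, 5, 16]
j=4: 6≤16, i=3, swap(3,4) ⇒ [8, 12, 11, 6, 18, 7, 5, 16]
j=5: 7≤16, i=4, swap(4,5) ⇒ [8, 12, 11, 6, 7, 18, 5, 16]
j=6: 5≤16, i=5, swap(5,6) ⇒ [8, 12, 11, 6, 7, 5, 18, 16]
swap(6,7) ⇒ [8, 12, 11, 6, 7, 5, 16, 18]; return 6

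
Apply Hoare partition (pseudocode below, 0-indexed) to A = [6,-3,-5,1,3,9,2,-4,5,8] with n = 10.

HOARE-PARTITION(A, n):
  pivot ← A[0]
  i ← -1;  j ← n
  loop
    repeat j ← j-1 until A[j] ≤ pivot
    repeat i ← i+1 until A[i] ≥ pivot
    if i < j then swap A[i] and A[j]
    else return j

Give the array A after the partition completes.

pivot=6
j stops at 8 (5), i stops at 0 (6); swap ⇒ [5,-3,-5,1,3,9,2,-4,6,8]
j stops at 7 (-4), i stops at 5 (9); swap ⇒ [5,-3,-5,1,3,-4,2,9,6,8]
j stops at 6, i stops at 7; i≥j ⇒ return 6. A=[5,-3,-5,1,3,-4,2,9,6,8]

[5,-3,-5,1,3,-4,2,9,6,8]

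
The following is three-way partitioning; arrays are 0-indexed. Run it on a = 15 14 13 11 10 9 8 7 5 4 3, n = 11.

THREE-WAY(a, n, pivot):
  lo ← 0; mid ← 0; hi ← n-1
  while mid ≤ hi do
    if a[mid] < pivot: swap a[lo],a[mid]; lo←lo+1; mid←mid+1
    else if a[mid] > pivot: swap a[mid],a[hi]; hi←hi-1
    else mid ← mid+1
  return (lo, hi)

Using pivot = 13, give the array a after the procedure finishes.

lo=0 mid=0 hi=10
15>13: swap(0,10), hi=9 ⇒ 3 14 13 11 10 9 8 7 5 4 15
3<13: swap(0,0), lo=1 mid=1 ⇒ 3 14 13 11 10 9 8 7 5 4 15
14>13: swap(1,9), hi=8 ⇒ 3 4 13 11 10 9 8 7 5 14 15
4<13: swap(1,1), lo=2 mid=2 ⇒ 3 4 13 11 10 9 8 7 5 14 15
13=13: mid=3
11<13: swap(2,3), lo=3 mid=4 ⇒ 3 4 11 13 10 9 8 7 5 14 15
10<13: swap(3,4), lo=4 mid=5 ⇒ 3 4 11 10 13 9 8 7 5 14 15
9<13: swap(4,5), lo=5 mid=6 ⇒ 3 4 11 10 9 13 8 7 5 14 15
8<13: swap(5,6), lo=6 mid=7 ⇒ 3 4 11 10 9 8 13 7 5 14 15
7<13: swap(6,7), lo=7 mid=8 ⇒ 3 4 11 10 9 8 7 13 5 14 15
5<13: swap(7,8), lo=8 mid=9 ⇒ 3 4 11 10 9 8 7 5 13 14 15
done. lo=8 hi=8; a=3 4 11 10 9 8 7 5 13 14 15

3 4 11 10 9 8 7 5 13 14 15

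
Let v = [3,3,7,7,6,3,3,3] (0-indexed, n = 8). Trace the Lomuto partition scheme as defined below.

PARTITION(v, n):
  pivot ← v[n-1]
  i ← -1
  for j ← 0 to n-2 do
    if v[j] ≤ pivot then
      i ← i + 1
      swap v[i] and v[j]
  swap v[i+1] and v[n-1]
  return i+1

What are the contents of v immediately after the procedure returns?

[3,3,3,3,3,7,7,6]

pivot = v[7] = 3; i = -1
j=0: v[0]=3 ≤ 3 → i=0, swap v[0],v[0] (no change) → [3,3,7,7,6,3,3,3]
j=1: v[1]=3 ≤ 3 → i=1, swap v[1],v[1] (no change) → [3,3,7,7,6,3,3,3]
j=2: v[2]=7 > 3 → no swap
j=3: v[3]=7 > 3 → no swap
j=4: v[4]=6 > 3 → no swap
j=5: v[5]=3 ≤ 3 → i=2, swap v[2],v[5] → [3,3,3,7,6,7,3,3]
j=6: v[6]=3 ≤ 3 → i=3, swap v[3],v[6] → [3,3,3,3,6,7,7,3]
final swap v[4],v[7] → [3,3,3,3,3,7,7,6]; return 4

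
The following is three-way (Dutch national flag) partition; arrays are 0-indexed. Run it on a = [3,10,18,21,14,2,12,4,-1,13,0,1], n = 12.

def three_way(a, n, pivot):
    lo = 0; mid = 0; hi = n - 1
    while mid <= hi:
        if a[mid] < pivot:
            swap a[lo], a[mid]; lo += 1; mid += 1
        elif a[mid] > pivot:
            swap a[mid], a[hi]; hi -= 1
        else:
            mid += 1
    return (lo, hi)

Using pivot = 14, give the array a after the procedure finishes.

pivot = 14; lo=0, mid=0, hi=11
a[mid]=3<14: swap a[0],a[0]; lo=1,mid=1 → [3,10,18,21,14,2,12,4,-1,13,0,1]
a[mid]=10<14: swap a[1],a[1]; lo=2,mid=2 → [3,10,18,21,14,2,12,4,-1,13,0,1]
a[mid]=18>14: swap a[2],a[11]; hi=10 → [3,10,1,21,14,2,12,4,-1,13,0,18]
a[mid]=1<14: swap a[2],a[2]; lo=3,mid=3 → [3,10,1,21,14,2,12,4,-1,13,0,18]
a[mid]=21>14: swap a[3],a[10]; hi=9 → [3,10,1,0,14,2,12,4,-1,13,21,18]
a[mid]=0<14: swap a[3],a[3]; lo=4,mid=4 → [3,10,1,0,14,2,12,4,-1,13,21,18]
a[mid]=14=14: mid=5
a[mid]=2<14: swap a[4],a[5]; lo=5,mid=6 → [3,10,1,0,2,14,12,4,-1,13,21,18]
a[mid]=12<14: swap a[5],a[6]; lo=6,mid=7 → [3,10,1,0,2,12,14,4,-1,13,21,18]
a[mid]=4<14: swap a[6],a[7]; lo=7,mid=8 → [3,10,1,0,2,12,4,14,-1,13,21,18]
a[mid]=-1<14: swap a[7],a[8]; lo=8,mid=9 → [3,10,1,0,2,12,4,-1,14,13,21,18]
a[mid]=13<14: swap a[8],a[9]; lo=9,mid=10 → [3,10,1,0,2,12,4,-1,13,14,21,18]
end: lo=9, hi=9; a = [3,10,1,0,2,12,4,-1,13,14,21,18]

[3,10,1,0,2,12,4,-1,13,14,21,18]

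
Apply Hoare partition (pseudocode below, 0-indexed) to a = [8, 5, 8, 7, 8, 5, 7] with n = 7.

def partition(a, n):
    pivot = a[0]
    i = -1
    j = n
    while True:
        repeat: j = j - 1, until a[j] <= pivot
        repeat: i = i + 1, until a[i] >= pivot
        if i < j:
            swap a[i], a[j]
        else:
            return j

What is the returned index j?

pivot = a[0] = 8; i = -1, j = 7
j→6 (a[6]=7≤8), i→0 (a[0]=8≥8); i<j, swap → [7, 5, 8, 7, 8, 5, 8]
j→5 (a[5]=5≤8), i→2 (a[2]=8≥8); i<j, swap → [7, 5, 5, 7, 8, 8, 8]
j→4, i→4; i≥j, return j=4. a = [7, 5, 5, 7, 8, 8, 8]

4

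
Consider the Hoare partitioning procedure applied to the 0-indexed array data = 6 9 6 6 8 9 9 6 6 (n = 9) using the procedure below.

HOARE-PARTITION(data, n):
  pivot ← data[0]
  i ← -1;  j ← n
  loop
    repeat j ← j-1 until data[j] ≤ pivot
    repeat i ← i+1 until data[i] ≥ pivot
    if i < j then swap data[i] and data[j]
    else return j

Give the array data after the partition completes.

6 6 6 6 8 9 9 9 6

pivot = data[0] = 6; i = -1, j = 9
j→8 (data[8]=6≤6), i→0 (data[0]=6≥6); i<j, swap → 6 9 6 6 8 9 9 6 6
j→7 (data[7]=6≤6), i→1 (data[1]=9≥6); i<j, swap → 6 6 6 6 8 9 9 9 6
j→3 (data[3]=6≤6), i→2 (data[2]=6≥6); i<j, swap → 6 6 6 6 8 9 9 9 6
j→2, i→3; i≥j, return j=2. data = 6 6 6 6 8 9 9 9 6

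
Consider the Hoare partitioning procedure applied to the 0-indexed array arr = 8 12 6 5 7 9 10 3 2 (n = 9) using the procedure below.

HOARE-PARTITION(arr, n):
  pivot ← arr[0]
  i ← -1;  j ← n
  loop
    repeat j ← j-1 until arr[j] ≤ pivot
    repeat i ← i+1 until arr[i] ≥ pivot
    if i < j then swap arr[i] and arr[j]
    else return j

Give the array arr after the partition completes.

pivot=8
j stops at 8 (2), i stops at 0 (8); swap ⇒ 2 12 6 5 7 9 10 3 8
j stops at 7 (3), i stops at 1 (12); swap ⇒ 2 3 6 5 7 9 10 12 8
j stops at 4, i stops at 5; i≥j ⇒ return 4. arr=2 3 6 5 7 9 10 12 8

2 3 6 5 7 9 10 12 8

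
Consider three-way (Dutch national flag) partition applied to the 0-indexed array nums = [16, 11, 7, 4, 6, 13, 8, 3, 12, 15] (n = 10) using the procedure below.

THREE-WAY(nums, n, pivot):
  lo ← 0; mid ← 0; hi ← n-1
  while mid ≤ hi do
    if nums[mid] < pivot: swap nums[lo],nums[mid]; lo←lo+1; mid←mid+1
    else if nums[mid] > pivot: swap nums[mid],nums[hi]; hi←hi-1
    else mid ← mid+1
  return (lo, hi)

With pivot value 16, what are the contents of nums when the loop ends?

lo=0 mid=0 hi=9
16=16: mid=1
11<16: swap(0,1), lo=1 mid=2 ⇒ [11, 16, 7, 4, 6, 13, 8, 3, 12, 15]
7<16: swap(1,2), lo=2 mid=3 ⇒ [11, 7, 16, 4, 6, 13, 8, 3, 12, 15]
4<16: swap(2,3), lo=3 mid=4 ⇒ [11, 7, 4, 16, 6, 13, 8, 3, 12, 15]
6<16: swap(3,4), lo=4 mid=5 ⇒ [11, 7, 4, 6, 16, 13, 8, 3, 12, 15]
13<16: swap(4,5), lo=5 mid=6 ⇒ [11, 7, 4, 6, 13, 16, 8, 3, 12, 15]
8<16: swap(5,6), lo=6 mid=7 ⇒ [11, 7, 4, 6, 13, 8, 16, 3, 12, 15]
3<16: swap(6,7), lo=7 mid=8 ⇒ [11, 7, 4, 6, 13, 8, 3, 16, 12, 15]
12<16: swap(7,8), lo=8 mid=9 ⇒ [11, 7, 4, 6, 13, 8, 3, 12, 16, 15]
15<16: swap(8,9), lo=9 mid=10 ⇒ [11, 7, 4, 6, 13, 8, 3, 12, 15, 16]
done. lo=9 hi=9; nums=[11, 7, 4, 6, 13, 8, 3, 12, 15, 16]

[11, 7, 4, 6, 13, 8, 3, 12, 15, 16]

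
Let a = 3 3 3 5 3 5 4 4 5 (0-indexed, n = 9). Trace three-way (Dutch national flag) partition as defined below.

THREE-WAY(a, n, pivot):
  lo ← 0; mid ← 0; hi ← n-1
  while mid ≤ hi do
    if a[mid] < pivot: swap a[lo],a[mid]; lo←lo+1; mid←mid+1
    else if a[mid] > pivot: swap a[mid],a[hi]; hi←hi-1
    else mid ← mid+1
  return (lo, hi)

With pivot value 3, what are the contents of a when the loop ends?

3 3 3 3 5 4 4 5 5

pivot = 3; lo=0, mid=0, hi=8
a[mid]=3=3: mid=1
a[mid]=3=3: mid=2
a[mid]=3=3: mid=3
a[mid]=5>3: swap a[3],a[8]; hi=7 → 3 3 3 5 3 5 4 4 5
a[mid]=5>3: swap a[3],a[7]; hi=6 → 3 3 3 4 3 5 4 5 5
a[mid]=4>3: swap a[3],a[6]; hi=5 → 3 3 3 4 3 5 4 5 5
a[mid]=4>3: swap a[3],a[5]; hi=4 → 3 3 3 5 3 4 4 5 5
a[mid]=5>3: swap a[3],a[4]; hi=3 → 3 3 3 3 5 4 4 5 5
a[mid]=3=3: mid=4
end: lo=0, hi=3; a = 3 3 3 3 5 4 4 5 5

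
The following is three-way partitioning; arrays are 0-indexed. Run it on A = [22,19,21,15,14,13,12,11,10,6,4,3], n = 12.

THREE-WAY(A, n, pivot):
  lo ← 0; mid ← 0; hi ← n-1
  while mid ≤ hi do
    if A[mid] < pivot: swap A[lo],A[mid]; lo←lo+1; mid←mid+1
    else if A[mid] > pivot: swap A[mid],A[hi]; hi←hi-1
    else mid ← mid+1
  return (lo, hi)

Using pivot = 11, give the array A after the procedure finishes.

pivot = 11; lo=0, mid=0, hi=11
A[mid]=22>11: swap A[0],A[11]; hi=10 → [3,19,21,15,14,13,12,11,10,6,4,22]
A[mid]=3<11: swap A[0],A[0]; lo=1,mid=1 → [3,19,21,15,14,13,12,11,10,6,4,22]
A[mid]=19>11: swap A[1],A[10]; hi=9 → [3,4,21,15,14,13,12,11,10,6,19,22]
A[mid]=4<11: swap A[1],A[1]; lo=2,mid=2 → [3,4,21,15,14,13,12,11,10,6,19,22]
A[mid]=21>11: swap A[2],A[9]; hi=8 → [3,4,6,15,14,13,12,11,10,21,19,22]
A[mid]=6<11: swap A[2],A[2]; lo=3,mid=3 → [3,4,6,15,14,13,12,11,10,21,19,22]
A[mid]=15>11: swap A[3],A[8]; hi=7 → [3,4,6,10,14,13,12,11,15,21,19,22]
A[mid]=10<11: swap A[3],A[3]; lo=4,mid=4 → [3,4,6,10,14,13,12,11,15,21,19,22]
A[mid]=14>11: swap A[4],A[7]; hi=6 → [3,4,6,10,11,13,12,14,15,21,19,22]
A[mid]=11=11: mid=5
A[mid]=13>11: swap A[5],A[6]; hi=5 → [3,4,6,10,11,12,13,14,15,21,19,22]
A[mid]=12>11: swap A[5],A[5]; hi=4 → [3,4,6,10,11,12,13,14,15,21,19,22]
end: lo=4, hi=4; A = [3,4,6,10,11,12,13,14,15,21,19,22]

[3,4,6,10,11,12,13,14,15,21,19,22]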